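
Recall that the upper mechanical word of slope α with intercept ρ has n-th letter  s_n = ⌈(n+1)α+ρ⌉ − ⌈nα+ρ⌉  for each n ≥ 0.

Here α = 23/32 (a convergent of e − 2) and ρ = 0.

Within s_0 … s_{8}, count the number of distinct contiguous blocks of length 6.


t_n = ⌈(n·23)/32⌉ for n = 0 … 9:
  n=0…9: ⌈0/32⌉=0 ⌈23/32⌉=1 ⌈46/32⌉=2 ⌈69/32⌉=3 ⌈92/32⌉=3 ⌈115/32⌉=4 ⌈138/32⌉=5 ⌈161/32⌉=6 ⌈184/32⌉=6 ⌈207/32⌉=7
s_n = t_(n+1) − t_n for n = 0 … 8 gives
prefix = 111011101
slide a length-6 window over [0..5] … [3..8] (4 windows); first occurrence of each distinct factor:
  [  0..  5] 111011
  [  1..  6] 110111
  [  2..  7] 101110
  [  3..  8] 011101
distinct factors: {011101, 101110, 110111, 111011}
count = 4  (Sturmian bound for length 6 is 7)

4


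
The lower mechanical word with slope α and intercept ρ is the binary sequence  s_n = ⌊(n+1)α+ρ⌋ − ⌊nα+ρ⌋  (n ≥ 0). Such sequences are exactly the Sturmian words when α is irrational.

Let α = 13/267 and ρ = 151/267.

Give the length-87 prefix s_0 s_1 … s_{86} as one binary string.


n=0: ⌊(1·13+151)/267⌋ − ⌊(0·13+151)/267⌋ = ⌊164/267⌋ − ⌊151/267⌋ = 0 − 0 = 0
n=1: ⌊(2·13+151)/267⌋ − ⌊(1·13+151)/267⌋ = ⌊177/267⌋ − ⌊164/267⌋ = 0 − 0 = 0
n=2: ⌊(3·13+151)/267⌋ − ⌊(2·13+151)/267⌋ = ⌊190/267⌋ − ⌊177/267⌋ = 0 − 0 = 0
n=3: ⌊(4·13+151)/267⌋ − ⌊(3·13+151)/267⌋ = ⌊203/267⌋ − ⌊190/267⌋ = 0 − 0 = 0
n=4: ⌊(5·13+151)/267⌋ − ⌊(4·13+151)/267⌋ = ⌊216/267⌋ − ⌊203/267⌋ = 0 − 0 = 0
n=5: ⌊(6·13+151)/267⌋ − ⌊(5·13+151)/267⌋ = ⌊229/267⌋ − ⌊216/267⌋ = 0 − 0 = 0
n=6: ⌊(7·13+151)/267⌋ − ⌊(6·13+151)/267⌋ = ⌊242/267⌋ − ⌊229/267⌋ = 0 − 0 = 0
n=7: ⌊(8·13+151)/267⌋ − ⌊(7·13+151)/267⌋ = ⌊255/267⌋ − ⌊242/267⌋ = 0 − 0 = 0
n=8: ⌊(9·13+151)/267⌋ − ⌊(8·13+151)/267⌋ = ⌊268/267⌋ − ⌊255/267⌋ = 1 − 0 = 1
n=9: ⌊(10·13+151)/267⌋ − ⌊(9·13+151)/267⌋ = ⌊281/267⌋ − ⌊268/267⌋ = 1 − 1 = 0
n=10: ⌊(11·13+151)/267⌋ − ⌊(10·13+151)/267⌋ = ⌊294/267⌋ − ⌊281/267⌋ = 1 − 1 = 0
n=11: ⌊(12·13+151)/267⌋ − ⌊(11·13+151)/267⌋ = ⌊307/267⌋ − ⌊294/267⌋ = 1 − 1 = 0
n=12: ⌊(13·13+151)/267⌋ − ⌊(12·13+151)/267⌋ = ⌊320/267⌋ − ⌊307/267⌋ = 1 − 1 = 0
n=13: ⌊(14·13+151)/267⌋ − ⌊(13·13+151)/267⌋ = ⌊333/267⌋ − ⌊320/267⌋ = 1 − 1 = 0
n=14: ⌊(15·13+151)/267⌋ − ⌊(14·13+151)/267⌋ = ⌊346/267⌋ − ⌊333/267⌋ = 1 − 1 = 0
n=15: ⌊(16·13+151)/267⌋ − ⌊(15·13+151)/267⌋ = ⌊359/267⌋ − ⌊346/267⌋ = 1 − 1 = 0
n=16: ⌊(17·13+151)/267⌋ − ⌊(16·13+151)/267⌋ = ⌊372/267⌋ − ⌊359/267⌋ = 1 − 1 = 0
n=17: ⌊(18·13+151)/267⌋ − ⌊(17·13+151)/267⌋ = ⌊385/267⌋ − ⌊372/267⌋ = 1 − 1 = 0
n=18: ⌊(19·13+151)/267⌋ − ⌊(18·13+151)/267⌋ = ⌊398/267⌋ − ⌊385/267⌋ = 1 − 1 = 0
n=19: ⌊(20·13+151)/267⌋ − ⌊(19·13+151)/267⌋ = ⌊411/267⌋ − ⌊398/267⌋ = 1 − 1 = 0
n=20: ⌊(21·13+151)/267⌋ − ⌊(20·13+151)/267⌋ = ⌊424/267⌋ − ⌊411/267⌋ = 1 − 1 = 0
n=21: ⌊(22·13+151)/267⌋ − ⌊(21·13+151)/267⌋ = ⌊437/267⌋ − ⌊424/267⌋ = 1 − 1 = 0
n=22: ⌊(23·13+151)/267⌋ − ⌊(22·13+151)/267⌋ = ⌊450/267⌋ − ⌊437/267⌋ = 1 − 1 = 0
n=23: ⌊(24·13+151)/267⌋ − ⌊(23·13+151)/267⌋ = ⌊463/267⌋ − ⌊450/267⌋ = 1 − 1 = 0
n=24: ⌊(25·13+151)/267⌋ − ⌊(24·13+151)/267⌋ = ⌊476/267⌋ − ⌊463/267⌋ = 1 − 1 = 0
n=25: ⌊(26·13+151)/267⌋ − ⌊(25·13+151)/267⌋ = ⌊489/267⌋ − ⌊476/267⌋ = 1 − 1 = 0
n=26: ⌊(27·13+151)/267⌋ − ⌊(26·13+151)/267⌋ = ⌊502/267⌋ − ⌊489/267⌋ = 1 − 1 = 0
n=27: ⌊(28·13+151)/267⌋ − ⌊(27·13+151)/267⌋ = ⌊515/267⌋ − ⌊502/267⌋ = 1 − 1 = 0
n=28: ⌊(29·13+151)/267⌋ − ⌊(28·13+151)/267⌋ = ⌊528/267⌋ − ⌊515/267⌋ = 1 − 1 = 0
n=29: ⌊(30·13+151)/267⌋ − ⌊(29·13+151)/267⌋ = ⌊541/267⌋ − ⌊528/267⌋ = 2 − 1 = 1
n=30: ⌊(31·13+151)/267⌋ − ⌊(30·13+151)/267⌋ = ⌊554/267⌋ − ⌊541/267⌋ = 2 − 2 = 0
n=31: ⌊(32·13+151)/267⌋ − ⌊(31·13+151)/267⌋ = ⌊567/267⌋ − ⌊554/267⌋ = 2 − 2 = 0
n=32: ⌊(33·13+151)/267⌋ − ⌊(32·13+151)/267⌋ = ⌊580/267⌋ − ⌊567/267⌋ = 2 − 2 = 0
n=33: ⌊(34·13+151)/267⌋ − ⌊(33·13+151)/267⌋ = ⌊593/267⌋ − ⌊580/267⌋ = 2 − 2 = 0
n=34: ⌊(35·13+151)/267⌋ − ⌊(34·13+151)/267⌋ = ⌊606/267⌋ − ⌊593/267⌋ = 2 − 2 = 0
n=35: ⌊(36·13+151)/267⌋ − ⌊(35·13+151)/267⌋ = ⌊619/267⌋ − ⌊606/267⌋ = 2 − 2 = 0
n=36: ⌊(37·13+151)/267⌋ − ⌊(36·13+151)/267⌋ = ⌊632/267⌋ − ⌊619/267⌋ = 2 − 2 = 0
n=37: ⌊(38·13+151)/267⌋ − ⌊(37·13+151)/267⌋ = ⌊645/267⌋ − ⌊632/267⌋ = 2 − 2 = 0
n=38: ⌊(39·13+151)/267⌋ − ⌊(38·13+151)/267⌋ = ⌊658/267⌋ − ⌊645/267⌋ = 2 − 2 = 0
n=39: ⌊(40·13+151)/267⌋ − ⌊(39·13+151)/267⌋ = ⌊671/267⌋ − ⌊658/267⌋ = 2 − 2 = 0
n=40: ⌊(41·13+151)/267⌋ − ⌊(40·13+151)/267⌋ = ⌊684/267⌋ − ⌊671/267⌋ = 2 − 2 = 0
n=41: ⌊(42·13+151)/267⌋ − ⌊(41·13+151)/267⌋ = ⌊697/267⌋ − ⌊684/267⌋ = 2 − 2 = 0
n=42: ⌊(43·13+151)/267⌋ − ⌊(42·13+151)/267⌋ = ⌊710/267⌋ − ⌊697/267⌋ = 2 − 2 = 0
n=43: ⌊(44·13+151)/267⌋ − ⌊(43·13+151)/267⌋ = ⌊723/267⌋ − ⌊710/267⌋ = 2 − 2 = 0
n=44: ⌊(45·13+151)/267⌋ − ⌊(44·13+151)/267⌋ = ⌊736/267⌋ − ⌊723/267⌋ = 2 − 2 = 0
n=45: ⌊(46·13+151)/267⌋ − ⌊(45·13+151)/267⌋ = ⌊749/267⌋ − ⌊736/267⌋ = 2 − 2 = 0
n=46: ⌊(47·13+151)/267⌋ − ⌊(46·13+151)/267⌋ = ⌊762/267⌋ − ⌊749/267⌋ = 2 − 2 = 0
n=47: ⌊(48·13+151)/267⌋ − ⌊(47·13+151)/267⌋ = ⌊775/267⌋ − ⌊762/267⌋ = 2 − 2 = 0
n=48: ⌊(49·13+151)/267⌋ − ⌊(48·13+151)/267⌋ = ⌊788/267⌋ − ⌊775/267⌋ = 2 − 2 = 0
n=49: ⌊(50·13+151)/267⌋ − ⌊(49·13+151)/267⌋ = ⌊801/267⌋ − ⌊788/267⌋ = 3 − 2 = 1
n=50: ⌊(51·13+151)/267⌋ − ⌊(50·13+151)/267⌋ = ⌊814/267⌋ − ⌊801/267⌋ = 3 − 3 = 0
n=51: ⌊(52·13+151)/267⌋ − ⌊(51·13+151)/267⌋ = ⌊827/267⌋ − ⌊814/267⌋ = 3 − 3 = 0
n=52: ⌊(53·13+151)/267⌋ − ⌊(52·13+151)/267⌋ = ⌊840/267⌋ − ⌊827/267⌋ = 3 − 3 = 0
n=53: ⌊(54·13+151)/267⌋ − ⌊(53·13+151)/267⌋ = ⌊853/267⌋ − ⌊840/267⌋ = 3 − 3 = 0
n=54: ⌊(55·13+151)/267⌋ − ⌊(54·13+151)/267⌋ = ⌊866/267⌋ − ⌊853/267⌋ = 3 − 3 = 0
n=55: ⌊(56·13+151)/267⌋ − ⌊(55·13+151)/267⌋ = ⌊879/267⌋ − ⌊866/267⌋ = 3 − 3 = 0
n=56: ⌊(57·13+151)/267⌋ − ⌊(56·13+151)/267⌋ = ⌊892/267⌋ − ⌊879/267⌋ = 3 − 3 = 0
n=57: ⌊(58·13+151)/267⌋ − ⌊(57·13+151)/267⌋ = ⌊905/267⌋ − ⌊892/267⌋ = 3 − 3 = 0
n=58: ⌊(59·13+151)/267⌋ − ⌊(58·13+151)/267⌋ = ⌊918/267⌋ − ⌊905/267⌋ = 3 − 3 = 0
n=59: ⌊(60·13+151)/267⌋ − ⌊(59·13+151)/267⌋ = ⌊931/267⌋ − ⌊918/267⌋ = 3 − 3 = 0
n=60: ⌊(61·13+151)/267⌋ − ⌊(60·13+151)/267⌋ = ⌊944/267⌋ − ⌊931/267⌋ = 3 − 3 = 0
n=61: ⌊(62·13+151)/267⌋ − ⌊(61·13+151)/267⌋ = ⌊957/267⌋ − ⌊944/267⌋ = 3 − 3 = 0
n=62: ⌊(63·13+151)/267⌋ − ⌊(62·13+151)/267⌋ = ⌊970/267⌋ − ⌊957/267⌋ = 3 − 3 = 0
n=63: ⌊(64·13+151)/267⌋ − ⌊(63·13+151)/267⌋ = ⌊983/267⌋ − ⌊970/267⌋ = 3 − 3 = 0
n=64: ⌊(65·13+151)/267⌋ − ⌊(64·13+151)/267⌋ = ⌊996/267⌋ − ⌊983/267⌋ = 3 − 3 = 0
n=65: ⌊(66·13+151)/267⌋ − ⌊(65·13+151)/267⌋ = ⌊1009/267⌋ − ⌊996/267⌋ = 3 − 3 = 0
n=66: ⌊(67·13+151)/267⌋ − ⌊(66·13+151)/267⌋ = ⌊1022/267⌋ − ⌊1009/267⌋ = 3 − 3 = 0
n=67: ⌊(68·13+151)/267⌋ − ⌊(67·13+151)/267⌋ = ⌊1035/267⌋ − ⌊1022/267⌋ = 3 − 3 = 0
n=68: ⌊(69·13+151)/267⌋ − ⌊(68·13+151)/267⌋ = ⌊1048/267⌋ − ⌊1035/267⌋ = 3 − 3 = 0
n=69: ⌊(70·13+151)/267⌋ − ⌊(69·13+151)/267⌋ = ⌊1061/267⌋ − ⌊1048/267⌋ = 3 − 3 = 0
n=70: ⌊(71·13+151)/267⌋ − ⌊(70·13+151)/267⌋ = ⌊1074/267⌋ − ⌊1061/267⌋ = 4 − 3 = 1
n=71: ⌊(72·13+151)/267⌋ − ⌊(71·13+151)/267⌋ = ⌊1087/267⌋ − ⌊1074/267⌋ = 4 − 4 = 0
n=72: ⌊(73·13+151)/267⌋ − ⌊(72·13+151)/267⌋ = ⌊1100/267⌋ − ⌊1087/267⌋ = 4 − 4 = 0
n=73: ⌊(74·13+151)/267⌋ − ⌊(73·13+151)/267⌋ = ⌊1113/267⌋ − ⌊1100/267⌋ = 4 − 4 = 0
n=74: ⌊(75·13+151)/267⌋ − ⌊(74·13+151)/267⌋ = ⌊1126/267⌋ − ⌊1113/267⌋ = 4 − 4 = 0
n=75: ⌊(76·13+151)/267⌋ − ⌊(75·13+151)/267⌋ = ⌊1139/267⌋ − ⌊1126/267⌋ = 4 − 4 = 0
n=76: ⌊(77·13+151)/267⌋ − ⌊(76·13+151)/267⌋ = ⌊1152/267⌋ − ⌊1139/267⌋ = 4 − 4 = 0
n=77: ⌊(78·13+151)/267⌋ − ⌊(77·13+151)/267⌋ = ⌊1165/267⌋ − ⌊1152/267⌋ = 4 − 4 = 0
n=78: ⌊(79·13+151)/267⌋ − ⌊(78·13+151)/267⌋ = ⌊1178/267⌋ − ⌊1165/267⌋ = 4 − 4 = 0
n=79: ⌊(80·13+151)/267⌋ − ⌊(79·13+151)/267⌋ = ⌊1191/267⌋ − ⌊1178/267⌋ = 4 − 4 = 0
n=80: ⌊(81·13+151)/267⌋ − ⌊(80·13+151)/267⌋ = ⌊1204/267⌋ − ⌊1191/267⌋ = 4 − 4 = 0
n=81: ⌊(82·13+151)/267⌋ − ⌊(81·13+151)/267⌋ = ⌊1217/267⌋ − ⌊1204/267⌋ = 4 − 4 = 0
n=82: ⌊(83·13+151)/267⌋ − ⌊(82·13+151)/267⌋ = ⌊1230/267⌋ − ⌊1217/267⌋ = 4 − 4 = 0
n=83: ⌊(84·13+151)/267⌋ − ⌊(83·13+151)/267⌋ = ⌊1243/267⌋ − ⌊1230/267⌋ = 4 − 4 = 0
n=84: ⌊(85·13+151)/267⌋ − ⌊(84·13+151)/267⌋ = ⌊1256/267⌋ − ⌊1243/267⌋ = 4 − 4 = 0
n=85: ⌊(86·13+151)/267⌋ − ⌊(85·13+151)/267⌋ = ⌊1269/267⌋ − ⌊1256/267⌋ = 4 − 4 = 0
n=86: ⌊(87·13+151)/267⌋ − ⌊(86·13+151)/267⌋ = ⌊1282/267⌋ − ⌊1269/267⌋ = 4 − 4 = 0

000000001000000000000000000001000000000000000000010000000000000000000010000000000000000


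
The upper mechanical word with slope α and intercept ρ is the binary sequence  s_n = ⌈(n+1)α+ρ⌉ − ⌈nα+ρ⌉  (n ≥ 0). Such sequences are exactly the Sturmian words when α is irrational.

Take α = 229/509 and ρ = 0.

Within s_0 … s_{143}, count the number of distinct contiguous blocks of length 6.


7

t_n = ⌈(n·229)/509⌉ for n = 0 … 144:
  n=0…9: ⌈0/509⌉=0 ⌈229/509⌉=1 ⌈458/509⌉=1 ⌈687/509⌉=2 ⌈916/509⌉=2 ⌈1145/509⌉=3 ⌈1374/509⌉=3 ⌈1603/509⌉=4 ⌈1832/509⌉=4 ⌈2061/509⌉=5
  n=10…19: ⌈2290/509⌉=5 ⌈2519/509⌉=5 ⌈2748/509⌉=6 ⌈2977/509⌉=6 ⌈3206/509⌉=7 ⌈3435/509⌉=7 ⌈3664/509⌉=8 ⌈3893/509⌉=8 ⌈4122/509⌉=9 ⌈4351/509⌉=9
  n=20…29: ⌈4580/509⌉=9 ⌈4809/509⌉=10 ⌈5038/509⌉=10 ⌈5267/509⌉=11 ⌈5496/509⌉=11 ⌈5725/509⌉=12 ⌈5954/509⌉=12 ⌈6183/509⌉=13 ⌈6412/509⌉=13 ⌈6641/509⌉=14
  n=30…39: ⌈6870/509⌉=14 ⌈7099/509⌉=14 ⌈7328/509⌉=15 ⌈7557/509⌉=15 ⌈7786/509⌉=16 ⌈8015/509⌉=16 ⌈8244/509⌉=17 ⌈8473/509⌉=17 ⌈8702/509⌉=18 ⌈8931/509⌉=18
  n=40…49: ⌈9160/509⌉=18 ⌈9389/509⌉=19 ⌈9618/509⌉=19 ⌈9847/509⌉=20 ⌈10076/509⌉=20 ⌈10305/509⌉=21 ⌈10534/509⌉=21 ⌈10763/509⌉=22 ⌈10992/509⌉=22 ⌈11221/509⌉=23
  n=50…59: ⌈11450/509⌉=23 ⌈11679/509⌉=23 ⌈11908/509⌉=24 ⌈12137/509⌉=24 ⌈12366/509⌉=25 ⌈12595/509⌉=25 ⌈12824/509⌉=26 ⌈13053/509⌉=26 ⌈13282/509⌉=27 ⌈13511/509⌉=27
  n=60…69: ⌈13740/509⌉=27 ⌈13969/509⌉=28 ⌈14198/509⌉=28 ⌈14427/509⌉=29 ⌈14656/509⌉=29 ⌈14885/509⌉=30 ⌈15114/509⌉=30 ⌈15343/509⌉=31 ⌈15572/509⌉=31 ⌈15801/509⌉=32
  n=70…79: ⌈16030/509⌉=32 ⌈16259/509⌉=32 ⌈16488/509⌉=33 ⌈16717/509⌉=33 ⌈16946/509⌉=34 ⌈17175/509⌉=34 ⌈17404/509⌉=35 ⌈17633/509⌉=35 ⌈17862/509⌉=36 ⌈18091/509⌉=36
  n=80…89: ⌈18320/509⌉=36 ⌈18549/509⌉=37 ⌈18778/509⌉=37 ⌈19007/509⌉=38 ⌈19236/509⌉=38 ⌈19465/509⌉=39 ⌈19694/509⌉=39 ⌈19923/509⌉=40 ⌈20152/509⌉=40 ⌈20381/509⌉=41
  n=90…99: ⌈20610/509⌉=41 ⌈20839/509⌉=41 ⌈21068/509⌉=42 ⌈21297/509⌉=42 ⌈21526/509⌉=43 ⌈21755/509⌉=43 ⌈21984/509⌉=44 ⌈22213/509⌉=44 ⌈22442/509⌉=45 ⌈22671/509⌉=45
  n=100…109: ⌈22900/509⌉=45 ⌈23129/509⌉=46 ⌈23358/509⌉=46 ⌈23587/509⌉=47 ⌈23816/509⌉=47 ⌈24045/509⌉=48 ⌈24274/509⌉=48 ⌈24503/509⌉=49 ⌈24732/509⌉=49 ⌈24961/509⌉=50
  n=110…119: ⌈25190/509⌉=50 ⌈25419/509⌉=50 ⌈25648/509⌉=51 ⌈25877/509⌉=51 ⌈26106/509⌉=52 ⌈26335/509⌉=52 ⌈26564/509⌉=53 ⌈26793/509⌉=53 ⌈27022/509⌉=54 ⌈27251/509⌉=54
  n=120…129: ⌈27480/509⌉=54 ⌈27709/509⌉=55 ⌈27938/509⌉=55 ⌈28167/509⌉=56 ⌈28396/509⌉=56 ⌈28625/509⌉=57 ⌈28854/509⌉=57 ⌈29083/509⌉=58 ⌈29312/509⌉=58 ⌈29541/509⌉=59
  n=130…139: ⌈29770/509⌉=59 ⌈29999/509⌉=59 ⌈30228/509⌉=60 ⌈30457/509⌉=60 ⌈30686/509⌉=61 ⌈30915/509⌉=61 ⌈31144/509⌉=62 ⌈31373/509⌉=62 ⌈31602/509⌉=63 ⌈31831/509⌉=63
  n=140…144: ⌈32060/509⌉=63 ⌈32289/509⌉=64 ⌈32518/509⌉=64 ⌈32747/509⌉=65 ⌈32976/509⌉=65
s_n = t_(n+1) − t_n for n = 0 … 143 gives
prefix = 101010101001010101001010101010010101010010101010100101010100101010101001010101001010101010010101010010101010100101010100101010101001010101001010
slide a length-6 window over [0..5] … [138..143] (139 windows); first occurrence of each distinct factor:
  [  0..  5] 101010
  [  1..  6] 010101
  [  5.. 10] 010100
  [  6.. 11] 101001
  [  7.. 12] 010010
  [  8.. 13] 100101
  [  9.. 14] 001010
  (the other 132 windows repeat one of these)
distinct factors: {001010, 010010, 010100, 010101, 100101, 101001, 101010}
count = 7  (Sturmian bound for length 6 is 7)


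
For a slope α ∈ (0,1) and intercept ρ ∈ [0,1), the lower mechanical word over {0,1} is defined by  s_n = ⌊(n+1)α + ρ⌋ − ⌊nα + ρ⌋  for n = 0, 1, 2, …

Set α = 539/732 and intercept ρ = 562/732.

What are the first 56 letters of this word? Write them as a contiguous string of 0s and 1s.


n=0: ⌊(1·539+562)/732⌋ − ⌊(0·539+562)/732⌋ = ⌊1101/732⌋ − ⌊562/732⌋ = 1 − 0 = 1
n=1: ⌊(2·539+562)/732⌋ − ⌊(1·539+562)/732⌋ = ⌊1640/732⌋ − ⌊1101/732⌋ = 2 − 1 = 1
n=2: ⌊(3·539+562)/732⌋ − ⌊(2·539+562)/732⌋ = ⌊2179/732⌋ − ⌊1640/732⌋ = 2 − 2 = 0
n=3: ⌊(4·539+562)/732⌋ − ⌊(3·539+562)/732⌋ = ⌊2718/732⌋ − ⌊2179/732⌋ = 3 − 2 = 1
n=4: ⌊(5·539+562)/732⌋ − ⌊(4·539+562)/732⌋ = ⌊3257/732⌋ − ⌊2718/732⌋ = 4 − 3 = 1
n=5: ⌊(6·539+562)/732⌋ − ⌊(5·539+562)/732⌋ = ⌊3796/732⌋ − ⌊3257/732⌋ = 5 − 4 = 1
n=6: ⌊(7·539+562)/732⌋ − ⌊(6·539+562)/732⌋ = ⌊4335/732⌋ − ⌊3796/732⌋ = 5 − 5 = 0
n=7: ⌊(8·539+562)/732⌋ − ⌊(7·539+562)/732⌋ = ⌊4874/732⌋ − ⌊4335/732⌋ = 6 − 5 = 1
n=8: ⌊(9·539+562)/732⌋ − ⌊(8·539+562)/732⌋ = ⌊5413/732⌋ − ⌊4874/732⌋ = 7 − 6 = 1
n=9: ⌊(10·539+562)/732⌋ − ⌊(9·539+562)/732⌋ = ⌊5952/732⌋ − ⌊5413/732⌋ = 8 − 7 = 1
n=10: ⌊(11·539+562)/732⌋ − ⌊(10·539+562)/732⌋ = ⌊6491/732⌋ − ⌊5952/732⌋ = 8 − 8 = 0
n=11: ⌊(12·539+562)/732⌋ − ⌊(11·539+562)/732⌋ = ⌊7030/732⌋ − ⌊6491/732⌋ = 9 − 8 = 1
n=12: ⌊(13·539+562)/732⌋ − ⌊(12·539+562)/732⌋ = ⌊7569/732⌋ − ⌊7030/732⌋ = 10 − 9 = 1
n=13: ⌊(14·539+562)/732⌋ − ⌊(13·539+562)/732⌋ = ⌊8108/732⌋ − ⌊7569/732⌋ = 11 − 10 = 1
n=14: ⌊(15·539+562)/732⌋ − ⌊(14·539+562)/732⌋ = ⌊8647/732⌋ − ⌊8108/732⌋ = 11 − 11 = 0
n=15: ⌊(16·539+562)/732⌋ − ⌊(15·539+562)/732⌋ = ⌊9186/732⌋ − ⌊8647/732⌋ = 12 − 11 = 1
n=16: ⌊(17·539+562)/732⌋ − ⌊(16·539+562)/732⌋ = ⌊9725/732⌋ − ⌊9186/732⌋ = 13 − 12 = 1
n=17: ⌊(18·539+562)/732⌋ − ⌊(17·539+562)/732⌋ = ⌊10264/732⌋ − ⌊9725/732⌋ = 14 − 13 = 1
n=18: ⌊(19·539+562)/732⌋ − ⌊(18·539+562)/732⌋ = ⌊10803/732⌋ − ⌊10264/732⌋ = 14 − 14 = 0
n=19: ⌊(20·539+562)/732⌋ − ⌊(19·539+562)/732⌋ = ⌊11342/732⌋ − ⌊10803/732⌋ = 15 − 14 = 1
n=20: ⌊(21·539+562)/732⌋ − ⌊(20·539+562)/732⌋ = ⌊11881/732⌋ − ⌊11342/732⌋ = 16 − 15 = 1
n=21: ⌊(22·539+562)/732⌋ − ⌊(21·539+562)/732⌋ = ⌊12420/732⌋ − ⌊11881/732⌋ = 16 − 16 = 0
n=22: ⌊(23·539+562)/732⌋ − ⌊(22·539+562)/732⌋ = ⌊12959/732⌋ − ⌊12420/732⌋ = 17 − 16 = 1
n=23: ⌊(24·539+562)/732⌋ − ⌊(23·539+562)/732⌋ = ⌊13498/732⌋ − ⌊12959/732⌋ = 18 − 17 = 1
n=24: ⌊(25·539+562)/732⌋ − ⌊(24·539+562)/732⌋ = ⌊14037/732⌋ − ⌊13498/732⌋ = 19 − 18 = 1
n=25: ⌊(26·539+562)/732⌋ − ⌊(25·539+562)/732⌋ = ⌊14576/732⌋ − ⌊14037/732⌋ = 19 − 19 = 0
n=26: ⌊(27·539+562)/732⌋ − ⌊(26·539+562)/732⌋ = ⌊15115/732⌋ − ⌊14576/732⌋ = 20 − 19 = 1
n=27: ⌊(28·539+562)/732⌋ − ⌊(27·539+562)/732⌋ = ⌊15654/732⌋ − ⌊15115/732⌋ = 21 − 20 = 1
n=28: ⌊(29·539+562)/732⌋ − ⌊(28·539+562)/732⌋ = ⌊16193/732⌋ − ⌊15654/732⌋ = 22 − 21 = 1
n=29: ⌊(30·539+562)/732⌋ − ⌊(29·539+562)/732⌋ = ⌊16732/732⌋ − ⌊16193/732⌋ = 22 − 22 = 0
n=30: ⌊(31·539+562)/732⌋ − ⌊(30·539+562)/732⌋ = ⌊17271/732⌋ − ⌊16732/732⌋ = 23 − 22 = 1
n=31: ⌊(32·539+562)/732⌋ − ⌊(31·539+562)/732⌋ = ⌊17810/732⌋ − ⌊17271/732⌋ = 24 − 23 = 1
n=32: ⌊(33·539+562)/732⌋ − ⌊(32·539+562)/732⌋ = ⌊18349/732⌋ − ⌊17810/732⌋ = 25 − 24 = 1
n=33: ⌊(34·539+562)/732⌋ − ⌊(33·539+562)/732⌋ = ⌊18888/732⌋ − ⌊18349/732⌋ = 25 − 25 = 0
n=34: ⌊(35·539+562)/732⌋ − ⌊(34·539+562)/732⌋ = ⌊19427/732⌋ − ⌊18888/732⌋ = 26 − 25 = 1
n=35: ⌊(36·539+562)/732⌋ − ⌊(35·539+562)/732⌋ = ⌊19966/732⌋ − ⌊19427/732⌋ = 27 − 26 = 1
n=36: ⌊(37·539+562)/732⌋ − ⌊(36·539+562)/732⌋ = ⌊20505/732⌋ − ⌊19966/732⌋ = 28 − 27 = 1
n=37: ⌊(38·539+562)/732⌋ − ⌊(37·539+562)/732⌋ = ⌊21044/732⌋ − ⌊20505/732⌋ = 28 − 28 = 0
n=38: ⌊(39·539+562)/732⌋ − ⌊(38·539+562)/732⌋ = ⌊21583/732⌋ − ⌊21044/732⌋ = 29 − 28 = 1
n=39: ⌊(40·539+562)/732⌋ − ⌊(39·539+562)/732⌋ = ⌊22122/732⌋ − ⌊21583/732⌋ = 30 − 29 = 1
n=40: ⌊(41·539+562)/732⌋ − ⌊(40·539+562)/732⌋ = ⌊22661/732⌋ − ⌊22122/732⌋ = 30 − 30 = 0
n=41: ⌊(42·539+562)/732⌋ − ⌊(41·539+562)/732⌋ = ⌊23200/732⌋ − ⌊22661/732⌋ = 31 − 30 = 1
n=42: ⌊(43·539+562)/732⌋ − ⌊(42·539+562)/732⌋ = ⌊23739/732⌋ − ⌊23200/732⌋ = 32 − 31 = 1
n=43: ⌊(44·539+562)/732⌋ − ⌊(43·539+562)/732⌋ = ⌊24278/732⌋ − ⌊23739/732⌋ = 33 − 32 = 1
n=44: ⌊(45·539+562)/732⌋ − ⌊(44·539+562)/732⌋ = ⌊24817/732⌋ − ⌊24278/732⌋ = 33 − 33 = 0
n=45: ⌊(46·539+562)/732⌋ − ⌊(45·539+562)/732⌋ = ⌊25356/732⌋ − ⌊24817/732⌋ = 34 − 33 = 1
n=46: ⌊(47·539+562)/732⌋ − ⌊(46·539+562)/732⌋ = ⌊25895/732⌋ − ⌊25356/732⌋ = 35 − 34 = 1
n=47: ⌊(48·539+562)/732⌋ − ⌊(47·539+562)/732⌋ = ⌊26434/732⌋ − ⌊25895/732⌋ = 36 − 35 = 1
n=48: ⌊(49·539+562)/732⌋ − ⌊(48·539+562)/732⌋ = ⌊26973/732⌋ − ⌊26434/732⌋ = 36 − 36 = 0
n=49: ⌊(50·539+562)/732⌋ − ⌊(49·539+562)/732⌋ = ⌊27512/732⌋ − ⌊26973/732⌋ = 37 − 36 = 1
n=50: ⌊(51·539+562)/732⌋ − ⌊(50·539+562)/732⌋ = ⌊28051/732⌋ − ⌊27512/732⌋ = 38 − 37 = 1
n=51: ⌊(52·539+562)/732⌋ − ⌊(51·539+562)/732⌋ = ⌊28590/732⌋ − ⌊28051/732⌋ = 39 − 38 = 1
n=52: ⌊(53·539+562)/732⌋ − ⌊(52·539+562)/732⌋ = ⌊29129/732⌋ − ⌊28590/732⌋ = 39 − 39 = 0
n=53: ⌊(54·539+562)/732⌋ − ⌊(53·539+562)/732⌋ = ⌊29668/732⌋ − ⌊29129/732⌋ = 40 − 39 = 1
n=54: ⌊(55·539+562)/732⌋ − ⌊(54·539+562)/732⌋ = ⌊30207/732⌋ − ⌊29668/732⌋ = 41 − 40 = 1
n=55: ⌊(56·539+562)/732⌋ − ⌊(55·539+562)/732⌋ = ⌊30746/732⌋ − ⌊30207/732⌋ = 42 − 41 = 1

11011101110111011101101110111011101110110111011101110111


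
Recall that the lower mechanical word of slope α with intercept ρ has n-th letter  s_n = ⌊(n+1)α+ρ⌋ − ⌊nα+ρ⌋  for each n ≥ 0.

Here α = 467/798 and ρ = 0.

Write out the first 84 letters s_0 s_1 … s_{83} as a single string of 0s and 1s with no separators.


n=0: ⌊(1·467)/798⌋ − ⌊(0·467)/798⌋ = ⌊467/798⌋ − ⌊0/798⌋ = 0 − 0 = 0
n=1: ⌊(2·467)/798⌋ − ⌊(1·467)/798⌋ = ⌊934/798⌋ − ⌊467/798⌋ = 1 − 0 = 1
n=2: ⌊(3·467)/798⌋ − ⌊(2·467)/798⌋ = ⌊1401/798⌋ − ⌊934/798⌋ = 1 − 1 = 0
n=3: ⌊(4·467)/798⌋ − ⌊(3·467)/798⌋ = ⌊1868/798⌋ − ⌊1401/798⌋ = 2 − 1 = 1
n=4: ⌊(5·467)/798⌋ − ⌊(4·467)/798⌋ = ⌊2335/798⌋ − ⌊1868/798⌋ = 2 − 2 = 0
n=5: ⌊(6·467)/798⌋ − ⌊(5·467)/798⌋ = ⌊2802/798⌋ − ⌊2335/798⌋ = 3 − 2 = 1
n=6: ⌊(7·467)/798⌋ − ⌊(6·467)/798⌋ = ⌊3269/798⌋ − ⌊2802/798⌋ = 4 − 3 = 1
n=7: ⌊(8·467)/798⌋ − ⌊(7·467)/798⌋ = ⌊3736/798⌋ − ⌊3269/798⌋ = 4 − 4 = 0
n=8: ⌊(9·467)/798⌋ − ⌊(8·467)/798⌋ = ⌊4203/798⌋ − ⌊3736/798⌋ = 5 − 4 = 1
n=9: ⌊(10·467)/798⌋ − ⌊(9·467)/798⌋ = ⌊4670/798⌋ − ⌊4203/798⌋ = 5 − 5 = 0
n=10: ⌊(11·467)/798⌋ − ⌊(10·467)/798⌋ = ⌊5137/798⌋ − ⌊4670/798⌋ = 6 − 5 = 1
n=11: ⌊(12·467)/798⌋ − ⌊(11·467)/798⌋ = ⌊5604/798⌋ − ⌊5137/798⌋ = 7 − 6 = 1
n=12: ⌊(13·467)/798⌋ − ⌊(12·467)/798⌋ = ⌊6071/798⌋ − ⌊5604/798⌋ = 7 − 7 = 0
n=13: ⌊(14·467)/798⌋ − ⌊(13·467)/798⌋ = ⌊6538/798⌋ − ⌊6071/798⌋ = 8 − 7 = 1
n=14: ⌊(15·467)/798⌋ − ⌊(14·467)/798⌋ = ⌊7005/798⌋ − ⌊6538/798⌋ = 8 − 8 = 0
n=15: ⌊(16·467)/798⌋ − ⌊(15·467)/798⌋ = ⌊7472/798⌋ − ⌊7005/798⌋ = 9 − 8 = 1
n=16: ⌊(17·467)/798⌋ − ⌊(16·467)/798⌋ = ⌊7939/798⌋ − ⌊7472/798⌋ = 9 − 9 = 0
n=17: ⌊(18·467)/798⌋ − ⌊(17·467)/798⌋ = ⌊8406/798⌋ − ⌊7939/798⌋ = 10 − 9 = 1
n=18: ⌊(19·467)/798⌋ − ⌊(18·467)/798⌋ = ⌊8873/798⌋ − ⌊8406/798⌋ = 11 − 10 = 1
n=19: ⌊(20·467)/798⌋ − ⌊(19·467)/798⌋ = ⌊9340/798⌋ − ⌊8873/798⌋ = 11 − 11 = 0
n=20: ⌊(21·467)/798⌋ − ⌊(20·467)/798⌋ = ⌊9807/798⌋ − ⌊9340/798⌋ = 12 − 11 = 1
n=21: ⌊(22·467)/798⌋ − ⌊(21·467)/798⌋ = ⌊10274/798⌋ − ⌊9807/798⌋ = 12 − 12 = 0
n=22: ⌊(23·467)/798⌋ − ⌊(22·467)/798⌋ = ⌊10741/798⌋ − ⌊10274/798⌋ = 13 − 12 = 1
n=23: ⌊(24·467)/798⌋ − ⌊(23·467)/798⌋ = ⌊11208/798⌋ − ⌊10741/798⌋ = 14 − 13 = 1
n=24: ⌊(25·467)/798⌋ − ⌊(24·467)/798⌋ = ⌊11675/798⌋ − ⌊11208/798⌋ = 14 − 14 = 0
n=25: ⌊(26·467)/798⌋ − ⌊(25·467)/798⌋ = ⌊12142/798⌋ − ⌊11675/798⌋ = 15 − 14 = 1
n=26: ⌊(27·467)/798⌋ − ⌊(26·467)/798⌋ = ⌊12609/798⌋ − ⌊12142/798⌋ = 15 − 15 = 0
n=27: ⌊(28·467)/798⌋ − ⌊(27·467)/798⌋ = ⌊13076/798⌋ − ⌊12609/798⌋ = 16 − 15 = 1
n=28: ⌊(29·467)/798⌋ − ⌊(28·467)/798⌋ = ⌊13543/798⌋ − ⌊13076/798⌋ = 16 − 16 = 0
n=29: ⌊(30·467)/798⌋ − ⌊(29·467)/798⌋ = ⌊14010/798⌋ − ⌊13543/798⌋ = 17 − 16 = 1
n=30: ⌊(31·467)/798⌋ − ⌊(30·467)/798⌋ = ⌊14477/798⌋ − ⌊14010/798⌋ = 18 − 17 = 1
n=31: ⌊(32·467)/798⌋ − ⌊(31·467)/798⌋ = ⌊14944/798⌋ − ⌊14477/798⌋ = 18 − 18 = 0
n=32: ⌊(33·467)/798⌋ − ⌊(32·467)/798⌋ = ⌊15411/798⌋ − ⌊14944/798⌋ = 19 − 18 = 1
n=33: ⌊(34·467)/798⌋ − ⌊(33·467)/798⌋ = ⌊15878/798⌋ − ⌊15411/798⌋ = 19 − 19 = 0
n=34: ⌊(35·467)/798⌋ − ⌊(34·467)/798⌋ = ⌊16345/798⌋ − ⌊15878/798⌋ = 20 − 19 = 1
n=35: ⌊(36·467)/798⌋ − ⌊(35·467)/798⌋ = ⌊16812/798⌋ − ⌊16345/798⌋ = 21 − 20 = 1
n=36: ⌊(37·467)/798⌋ − ⌊(36·467)/798⌋ = ⌊17279/798⌋ − ⌊16812/798⌋ = 21 − 21 = 0
n=37: ⌊(38·467)/798⌋ − ⌊(37·467)/798⌋ = ⌊17746/798⌋ − ⌊17279/798⌋ = 22 − 21 = 1
n=38: ⌊(39·467)/798⌋ − ⌊(38·467)/798⌋ = ⌊18213/798⌋ − ⌊17746/798⌋ = 22 − 22 = 0
n=39: ⌊(40·467)/798⌋ − ⌊(39·467)/798⌋ = ⌊18680/798⌋ − ⌊18213/798⌋ = 23 − 22 = 1
n=40: ⌊(41·467)/798⌋ − ⌊(40·467)/798⌋ = ⌊19147/798⌋ − ⌊18680/798⌋ = 23 − 23 = 0
n=41: ⌊(42·467)/798⌋ − ⌊(41·467)/798⌋ = ⌊19614/798⌋ − ⌊19147/798⌋ = 24 − 23 = 1
n=42: ⌊(43·467)/798⌋ − ⌊(42·467)/798⌋ = ⌊20081/798⌋ − ⌊19614/798⌋ = 25 − 24 = 1
n=43: ⌊(44·467)/798⌋ − ⌊(43·467)/798⌋ = ⌊20548/798⌋ − ⌊20081/798⌋ = 25 − 25 = 0
n=44: ⌊(45·467)/798⌋ − ⌊(44·467)/798⌋ = ⌊21015/798⌋ − ⌊20548/798⌋ = 26 − 25 = 1
n=45: ⌊(46·467)/798⌋ − ⌊(45·467)/798⌋ = ⌊21482/798⌋ − ⌊21015/798⌋ = 26 − 26 = 0
n=46: ⌊(47·467)/798⌋ − ⌊(46·467)/798⌋ = ⌊21949/798⌋ − ⌊21482/798⌋ = 27 − 26 = 1
n=47: ⌊(48·467)/798⌋ − ⌊(47·467)/798⌋ = ⌊22416/798⌋ − ⌊21949/798⌋ = 28 − 27 = 1
n=48: ⌊(49·467)/798⌋ − ⌊(48·467)/798⌋ = ⌊22883/798⌋ − ⌊22416/798⌋ = 28 − 28 = 0
n=49: ⌊(50·467)/798⌋ − ⌊(49·467)/798⌋ = ⌊23350/798⌋ − ⌊22883/798⌋ = 29 − 28 = 1
n=50: ⌊(51·467)/798⌋ − ⌊(50·467)/798⌋ = ⌊23817/798⌋ − ⌊23350/798⌋ = 29 − 29 = 0
n=51: ⌊(52·467)/798⌋ − ⌊(51·467)/798⌋ = ⌊24284/798⌋ − ⌊23817/798⌋ = 30 − 29 = 1
n=52: ⌊(53·467)/798⌋ − ⌊(52·467)/798⌋ = ⌊24751/798⌋ − ⌊24284/798⌋ = 31 − 30 = 1
n=53: ⌊(54·467)/798⌋ − ⌊(53·467)/798⌋ = ⌊25218/798⌋ − ⌊24751/798⌋ = 31 − 31 = 0
n=54: ⌊(55·467)/798⌋ − ⌊(54·467)/798⌋ = ⌊25685/798⌋ − ⌊25218/798⌋ = 32 − 31 = 1
n=55: ⌊(56·467)/798⌋ − ⌊(55·467)/798⌋ = ⌊26152/798⌋ − ⌊25685/798⌋ = 32 − 32 = 0
n=56: ⌊(57·467)/798⌋ − ⌊(56·467)/798⌋ = ⌊26619/798⌋ − ⌊26152/798⌋ = 33 − 32 = 1
n=57: ⌊(58·467)/798⌋ − ⌊(57·467)/798⌋ = ⌊27086/798⌋ − ⌊26619/798⌋ = 33 − 33 = 0
n=58: ⌊(59·467)/798⌋ − ⌊(58·467)/798⌋ = ⌊27553/798⌋ − ⌊27086/798⌋ = 34 − 33 = 1
n=59: ⌊(60·467)/798⌋ − ⌊(59·467)/798⌋ = ⌊28020/798⌋ − ⌊27553/798⌋ = 35 − 34 = 1
n=60: ⌊(61·467)/798⌋ − ⌊(60·467)/798⌋ = ⌊28487/798⌋ − ⌊28020/798⌋ = 35 − 35 = 0
n=61: ⌊(62·467)/798⌋ − ⌊(61·467)/798⌋ = ⌊28954/798⌋ − ⌊28487/798⌋ = 36 − 35 = 1
n=62: ⌊(63·467)/798⌋ − ⌊(62·467)/798⌋ = ⌊29421/798⌋ − ⌊28954/798⌋ = 36 − 36 = 0
n=63: ⌊(64·467)/798⌋ − ⌊(63·467)/798⌋ = ⌊29888/798⌋ − ⌊29421/798⌋ = 37 − 36 = 1
n=64: ⌊(65·467)/798⌋ − ⌊(64·467)/798⌋ = ⌊30355/798⌋ − ⌊29888/798⌋ = 38 − 37 = 1
n=65: ⌊(66·467)/798⌋ − ⌊(65·467)/798⌋ = ⌊30822/798⌋ − ⌊30355/798⌋ = 38 − 38 = 0
n=66: ⌊(67·467)/798⌋ − ⌊(66·467)/798⌋ = ⌊31289/798⌋ − ⌊30822/798⌋ = 39 − 38 = 1
n=67: ⌊(68·467)/798⌋ − ⌊(67·467)/798⌋ = ⌊31756/798⌋ − ⌊31289/798⌋ = 39 − 39 = 0
n=68: ⌊(69·467)/798⌋ − ⌊(68·467)/798⌋ = ⌊32223/798⌋ − ⌊31756/798⌋ = 40 − 39 = 1
n=69: ⌊(70·467)/798⌋ − ⌊(69·467)/798⌋ = ⌊32690/798⌋ − ⌊32223/798⌋ = 40 − 40 = 0
n=70: ⌊(71·467)/798⌋ − ⌊(70·467)/798⌋ = ⌊33157/798⌋ − ⌊32690/798⌋ = 41 − 40 = 1
n=71: ⌊(72·467)/798⌋ − ⌊(71·467)/798⌋ = ⌊33624/798⌋ − ⌊33157/798⌋ = 42 − 41 = 1
n=72: ⌊(73·467)/798⌋ − ⌊(72·467)/798⌋ = ⌊34091/798⌋ − ⌊33624/798⌋ = 42 − 42 = 0
n=73: ⌊(74·467)/798⌋ − ⌊(73·467)/798⌋ = ⌊34558/798⌋ − ⌊34091/798⌋ = 43 − 42 = 1
n=74: ⌊(75·467)/798⌋ − ⌊(74·467)/798⌋ = ⌊35025/798⌋ − ⌊34558/798⌋ = 43 − 43 = 0
n=75: ⌊(76·467)/798⌋ − ⌊(75·467)/798⌋ = ⌊35492/798⌋ − ⌊35025/798⌋ = 44 − 43 = 1
n=76: ⌊(77·467)/798⌋ − ⌊(76·467)/798⌋ = ⌊35959/798⌋ − ⌊35492/798⌋ = 45 − 44 = 1
n=77: ⌊(78·467)/798⌋ − ⌊(77·467)/798⌋ = ⌊36426/798⌋ − ⌊35959/798⌋ = 45 − 45 = 0
n=78: ⌊(79·467)/798⌋ − ⌊(78·467)/798⌋ = ⌊36893/798⌋ − ⌊36426/798⌋ = 46 − 45 = 1
n=79: ⌊(80·467)/798⌋ − ⌊(79·467)/798⌋ = ⌊37360/798⌋ − ⌊36893/798⌋ = 46 − 46 = 0
n=80: ⌊(81·467)/798⌋ − ⌊(80·467)/798⌋ = ⌊37827/798⌋ − ⌊37360/798⌋ = 47 − 46 = 1
n=81: ⌊(82·467)/798⌋ − ⌊(81·467)/798⌋ = ⌊38294/798⌋ − ⌊37827/798⌋ = 47 − 47 = 0
n=82: ⌊(83·467)/798⌋ − ⌊(82·467)/798⌋ = ⌊38761/798⌋ − ⌊38294/798⌋ = 48 − 47 = 1
n=83: ⌊(84·467)/798⌋ − ⌊(83·467)/798⌋ = ⌊39228/798⌋ − ⌊38761/798⌋ = 49 − 48 = 1

010101101011010101101011010101101011010101101011010110101011010110101011010110101011


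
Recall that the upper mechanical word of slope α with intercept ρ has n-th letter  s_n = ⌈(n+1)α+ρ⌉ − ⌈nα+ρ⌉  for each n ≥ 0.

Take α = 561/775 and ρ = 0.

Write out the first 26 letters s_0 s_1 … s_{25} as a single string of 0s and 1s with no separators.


11101110110111011101101110

n=0: ⌈(1·561)/775⌉ − ⌈(0·561)/775⌉ = ⌈561/775⌉ − ⌈0/775⌉ = 1 − 0 = 1
n=1: ⌈(2·561)/775⌉ − ⌈(1·561)/775⌉ = ⌈1122/775⌉ − ⌈561/775⌉ = 2 − 1 = 1
n=2: ⌈(3·561)/775⌉ − ⌈(2·561)/775⌉ = ⌈1683/775⌉ − ⌈1122/775⌉ = 3 − 2 = 1
n=3: ⌈(4·561)/775⌉ − ⌈(3·561)/775⌉ = ⌈2244/775⌉ − ⌈1683/775⌉ = 3 − 3 = 0
n=4: ⌈(5·561)/775⌉ − ⌈(4·561)/775⌉ = ⌈2805/775⌉ − ⌈2244/775⌉ = 4 − 3 = 1
n=5: ⌈(6·561)/775⌉ − ⌈(5·561)/775⌉ = ⌈3366/775⌉ − ⌈2805/775⌉ = 5 − 4 = 1
n=6: ⌈(7·561)/775⌉ − ⌈(6·561)/775⌉ = ⌈3927/775⌉ − ⌈3366/775⌉ = 6 − 5 = 1
n=7: ⌈(8·561)/775⌉ − ⌈(7·561)/775⌉ = ⌈4488/775⌉ − ⌈3927/775⌉ = 6 − 6 = 0
n=8: ⌈(9·561)/775⌉ − ⌈(8·561)/775⌉ = ⌈5049/775⌉ − ⌈4488/775⌉ = 7 − 6 = 1
n=9: ⌈(10·561)/775⌉ − ⌈(9·561)/775⌉ = ⌈5610/775⌉ − ⌈5049/775⌉ = 8 − 7 = 1
n=10: ⌈(11·561)/775⌉ − ⌈(10·561)/775⌉ = ⌈6171/775⌉ − ⌈5610/775⌉ = 8 − 8 = 0
n=11: ⌈(12·561)/775⌉ − ⌈(11·561)/775⌉ = ⌈6732/775⌉ − ⌈6171/775⌉ = 9 − 8 = 1
n=12: ⌈(13·561)/775⌉ − ⌈(12·561)/775⌉ = ⌈7293/775⌉ − ⌈6732/775⌉ = 10 − 9 = 1
n=13: ⌈(14·561)/775⌉ − ⌈(13·561)/775⌉ = ⌈7854/775⌉ − ⌈7293/775⌉ = 11 − 10 = 1
n=14: ⌈(15·561)/775⌉ − ⌈(14·561)/775⌉ = ⌈8415/775⌉ − ⌈7854/775⌉ = 11 − 11 = 0
n=15: ⌈(16·561)/775⌉ − ⌈(15·561)/775⌉ = ⌈8976/775⌉ − ⌈8415/775⌉ = 12 − 11 = 1
n=16: ⌈(17·561)/775⌉ − ⌈(16·561)/775⌉ = ⌈9537/775⌉ − ⌈8976/775⌉ = 13 − 12 = 1
n=17: ⌈(18·561)/775⌉ − ⌈(17·561)/775⌉ = ⌈10098/775⌉ − ⌈9537/775⌉ = 14 − 13 = 1
n=18: ⌈(19·561)/775⌉ − ⌈(18·561)/775⌉ = ⌈10659/775⌉ − ⌈10098/775⌉ = 14 − 14 = 0
n=19: ⌈(20·561)/775⌉ − ⌈(19·561)/775⌉ = ⌈11220/775⌉ − ⌈10659/775⌉ = 15 − 14 = 1
n=20: ⌈(21·561)/775⌉ − ⌈(20·561)/775⌉ = ⌈11781/775⌉ − ⌈11220/775⌉ = 16 − 15 = 1
n=21: ⌈(22·561)/775⌉ − ⌈(21·561)/775⌉ = ⌈12342/775⌉ − ⌈11781/775⌉ = 16 − 16 = 0
n=22: ⌈(23·561)/775⌉ − ⌈(22·561)/775⌉ = ⌈12903/775⌉ − ⌈12342/775⌉ = 17 − 16 = 1
n=23: ⌈(24·561)/775⌉ − ⌈(23·561)/775⌉ = ⌈13464/775⌉ − ⌈12903/775⌉ = 18 − 17 = 1
n=24: ⌈(25·561)/775⌉ − ⌈(24·561)/775⌉ = ⌈14025/775⌉ − ⌈13464/775⌉ = 19 − 18 = 1
n=25: ⌈(26·561)/775⌉ − ⌈(25·561)/775⌉ = ⌈14586/775⌉ − ⌈14025/775⌉ = 19 − 19 = 0


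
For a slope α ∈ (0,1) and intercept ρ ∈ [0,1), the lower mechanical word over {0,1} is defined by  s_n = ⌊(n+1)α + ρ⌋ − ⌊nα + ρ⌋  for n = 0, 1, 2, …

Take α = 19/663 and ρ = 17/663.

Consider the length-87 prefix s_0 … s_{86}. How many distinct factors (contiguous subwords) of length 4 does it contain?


t_n = ⌊(n·19+17)/663⌋ for n = 0 … 87:
  n=0…9: ⌊17/663⌋=0 ⌊36/663⌋=0 ⌊55/663⌋=0 ⌊74/663⌋=0 ⌊93/663⌋=0 ⌊112/663⌋=0 ⌊131/663⌋=0 ⌊150/663⌋=0 ⌊169/663⌋=0 ⌊188/663⌋=0
  n=10…19: ⌊207/663⌋=0 ⌊226/663⌋=0 ⌊245/663⌋=0 ⌊264/663⌋=0 ⌊283/663⌋=0 ⌊302/663⌋=0 ⌊321/663⌋=0 ⌊340/663⌋=0 ⌊359/663⌋=0 ⌊378/663⌋=0
  n=20…29: ⌊397/663⌋=0 ⌊416/663⌋=0 ⌊435/663⌋=0 ⌊454/663⌋=0 ⌊473/663⌋=0 ⌊492/663⌋=0 ⌊511/663⌋=0 ⌊530/663⌋=0 ⌊549/663⌋=0 ⌊568/663⌋=0
  n=30…39: ⌊587/663⌋=0 ⌊606/663⌋=0 ⌊625/663⌋=0 ⌊644/663⌋=0 ⌊663/663⌋=1 ⌊682/663⌋=1 ⌊701/663⌋=1 ⌊720/663⌋=1 ⌊739/663⌋=1 ⌊758/663⌋=1
  n=40…49: ⌊777/663⌋=1 ⌊796/663⌋=1 ⌊815/663⌋=1 ⌊834/663⌋=1 ⌊853/663⌋=1 ⌊872/663⌋=1 ⌊891/663⌋=1 ⌊910/663⌋=1 ⌊929/663⌋=1 ⌊948/663⌋=1
  n=50…59: ⌊967/663⌋=1 ⌊986/663⌋=1 ⌊1005/663⌋=1 ⌊1024/663⌋=1 ⌊1043/663⌋=1 ⌊1062/663⌋=1 ⌊1081/663⌋=1 ⌊1100/663⌋=1 ⌊1119/663⌋=1 ⌊1138/663⌋=1
  n=60…69: ⌊1157/663⌋=1 ⌊1176/663⌋=1 ⌊1195/663⌋=1 ⌊1214/663⌋=1 ⌊1233/663⌋=1 ⌊1252/663⌋=1 ⌊1271/663⌋=1 ⌊1290/663⌋=1 ⌊1309/663⌋=1 ⌊1328/663⌋=2
  n=70…79: ⌊1347/663⌋=2 ⌊1366/663⌋=2 ⌊1385/663⌋=2 ⌊1404/663⌋=2 ⌊1423/663⌋=2 ⌊1442/663⌋=2 ⌊1461/663⌋=2 ⌊1480/663⌋=2 ⌊1499/663⌋=2 ⌊1518/663⌋=2
  n=80…87: ⌊1537/663⌋=2 ⌊1556/663⌋=2 ⌊1575/663⌋=2 ⌊1594/663⌋=2 ⌊1613/663⌋=2 ⌊1632/663⌋=2 ⌊1651/663⌋=2 ⌊1670/663⌋=2
s_n = t_(n+1) − t_n for n = 0 … 86 gives
prefix = 000000000000000000000000000000000100000000000000000000000000000000001000000000000000000
slide a length-4 window over [0..3] … [83..86] (84 windows); first occurrence of each distinct factor:
  [  0..  3] 0000
  [ 30.. 33] 0001
  [ 31.. 34] 0010
  [ 32.. 35] 0100
  [ 33.. 36] 1000
  (the other 79 windows repeat one of these)
distinct factors: {0000, 0001, 0010, 0100, 1000}
count = 5  (Sturmian bound for length 4 is 5)

5


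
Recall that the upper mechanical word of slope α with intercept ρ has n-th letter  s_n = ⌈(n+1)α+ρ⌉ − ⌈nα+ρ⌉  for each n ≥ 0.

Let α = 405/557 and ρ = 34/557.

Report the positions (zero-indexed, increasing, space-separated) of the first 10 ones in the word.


n=0: ⌈439/557⌉−⌈34/557⌉ = 1−1 = 0
n=1: ⌈844/557⌉−⌈439/557⌉ = 2−1 = 1  ← one
n=2: ⌈1249/557⌉−⌈844/557⌉ = 3−2 = 1  ← one
n=3: ⌈1654/557⌉−⌈1249/557⌉ = 3−3 = 0
n=4: ⌈2059/557⌉−⌈1654/557⌉ = 4−3 = 1  ← one
n=5: ⌈2464/557⌉−⌈2059/557⌉ = 5−4 = 1  ← one
n=6: ⌈2869/557⌉−⌈2464/557⌉ = 6−5 = 1  ← one
n=7: ⌈3274/557⌉−⌈2869/557⌉ = 6−6 = 0
n=8: ⌈3679/557⌉−⌈3274/557⌉ = 7−6 = 1  ← one
n=9: ⌈4084/557⌉−⌈3679/557⌉ = 8−7 = 1  ← one
n=10: ⌈4489/557⌉−⌈4084/557⌉ = 9−8 = 1  ← one
n=11: ⌈4894/557⌉−⌈4489/557⌉ = 9−9 = 0
n=12: ⌈5299/557⌉−⌈4894/557⌉ = 10−9 = 1  ← one
n=13: ⌈5704/557⌉−⌈5299/557⌉ = 11−10 = 1  ← one
positions of the first 10 ones: 1 2 4 5 6 8 9 10 12 13

1 2 4 5 6 8 9 10 12 13


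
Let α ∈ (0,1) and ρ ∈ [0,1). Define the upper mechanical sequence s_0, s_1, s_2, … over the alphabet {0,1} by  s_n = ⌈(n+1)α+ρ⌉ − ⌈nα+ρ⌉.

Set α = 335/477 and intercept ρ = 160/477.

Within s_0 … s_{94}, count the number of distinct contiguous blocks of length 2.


t_n = ⌈(n·335+160)/477⌉ for n = 0 … 95:
  n=0…9: ⌈160/477⌉=1 ⌈495/477⌉=2 ⌈830/477⌉=2 ⌈1165/477⌉=3 ⌈1500/477⌉=4 ⌈1835/477⌉=4 ⌈2170/477⌉=5 ⌈2505/477⌉=6 ⌈2840/477⌉=6 ⌈3175/477⌉=7
  n=10…19: ⌈3510/477⌉=8 ⌈3845/477⌉=9 ⌈4180/477⌉=9 ⌈4515/477⌉=10 ⌈4850/477⌉=11 ⌈5185/477⌉=11 ⌈5520/477⌉=12 ⌈5855/477⌉=13 ⌈6190/477⌉=13 ⌈6525/477⌉=14
  n=20…29: ⌈6860/477⌉=15 ⌈7195/477⌉=16 ⌈7530/477⌉=16 ⌈7865/477⌉=17 ⌈8200/477⌉=18 ⌈8535/477⌉=18 ⌈8870/477⌉=19 ⌈9205/477⌉=20 ⌈9540/477⌉=20 ⌈9875/477⌉=21
  n=30…39: ⌈10210/477⌉=22 ⌈10545/477⌉=23 ⌈10880/477⌉=23 ⌈11215/477⌉=24 ⌈11550/477⌉=25 ⌈11885/477⌉=25 ⌈12220/477⌉=26 ⌈12555/477⌉=27 ⌈12890/477⌉=28 ⌈13225/477⌉=28
  n=40…49: ⌈13560/477⌉=29 ⌈13895/477⌉=30 ⌈14230/477⌉=30 ⌈14565/477⌉=31 ⌈14900/477⌉=32 ⌈15235/477⌉=32 ⌈15570/477⌉=33 ⌈15905/477⌉=34 ⌈16240/477⌉=35 ⌈16575/477⌉=35
  n=50…59: ⌈16910/477⌉=36 ⌈17245/477⌉=37 ⌈17580/477⌉=37 ⌈17915/477⌉=38 ⌈18250/477⌉=39 ⌈18585/477⌉=39 ⌈18920/477⌉=40 ⌈19255/477⌉=41 ⌈19590/477⌉=42 ⌈19925/477⌉=42
  n=60…69: ⌈20260/477⌉=43 ⌈20595/477⌉=44 ⌈20930/477⌉=44 ⌈21265/477⌉=45 ⌈21600/477⌉=46 ⌈21935/477⌉=46 ⌈22270/477⌉=47 ⌈22605/477⌉=48 ⌈22940/477⌉=49 ⌈23275/477⌉=49
  n=70…79: ⌈23610/477⌉=50 ⌈23945/477⌉=51 ⌈24280/477⌉=51 ⌈24615/477⌉=52 ⌈24950/477⌉=53 ⌈25285/477⌉=54 ⌈25620/477⌉=54 ⌈25955/477⌉=55 ⌈26290/477⌉=56 ⌈26625/477⌉=56
  n=80…89: ⌈26960/477⌉=57 ⌈27295/477⌉=58 ⌈27630/477⌉=58 ⌈27965/477⌉=59 ⌈28300/477⌉=60 ⌈28635/477⌉=61 ⌈28970/477⌉=61 ⌈29305/477⌉=62 ⌈29640/477⌉=63 ⌈29975/477⌉=63
  n=90…95: ⌈30310/477⌉=64 ⌈30645/477⌉=65 ⌈30980/477⌉=65 ⌈31315/477⌉=66 ⌈31650/477⌉=67 ⌈31985/477⌉=68
s_n = t_(n+1) − t_n for n = 0 … 94 gives
prefix = 10110110111011011011101101101110110111011011011101101101110110110111011011101101101110110110111
slide a length-2 window over [0..1] … [93..94] (94 windows); first occurrence of each distinct factor:
  [  0..  1] 10
  [  1..  2] 01
  [  2..  3] 11
  (the other 91 windows repeat one of these)
distinct factors: {01, 10, 11}
count = 3  (Sturmian bound for length 2 is 3)

3


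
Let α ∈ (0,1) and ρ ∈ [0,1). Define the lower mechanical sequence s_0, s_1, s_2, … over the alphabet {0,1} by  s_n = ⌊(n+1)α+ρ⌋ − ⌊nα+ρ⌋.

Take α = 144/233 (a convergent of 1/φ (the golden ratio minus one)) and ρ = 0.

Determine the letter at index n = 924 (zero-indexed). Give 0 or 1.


(n+1)α + ρ = (925·144) / 233 = 133200/233
nα + ρ     = (924·144) / 233 = 133056/233
⌊133200/233⌋ = 571,  ⌊133056/233⌋ = 571
s_{924} = 571 − 571 = 0

0


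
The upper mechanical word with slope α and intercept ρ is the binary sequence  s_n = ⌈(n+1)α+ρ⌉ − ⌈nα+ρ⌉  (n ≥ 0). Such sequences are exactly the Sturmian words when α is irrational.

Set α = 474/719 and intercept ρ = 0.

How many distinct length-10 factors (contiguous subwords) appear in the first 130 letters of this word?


11

t_n = ⌈(n·474)/719⌉ for n = 0 … 130:
  n=0…9: ⌈0/719⌉=0 ⌈474/719⌉=1 ⌈948/719⌉=2 ⌈1422/719⌉=2 ⌈1896/719⌉=3 ⌈2370/719⌉=4 ⌈2844/719⌉=4 ⌈3318/719⌉=5 ⌈3792/719⌉=6 ⌈4266/719⌉=6
  n=10…19: ⌈4740/719⌉=7 ⌈5214/719⌉=8 ⌈5688/719⌉=8 ⌈6162/719⌉=9 ⌈6636/719⌉=10 ⌈7110/719⌉=10 ⌈7584/719⌉=11 ⌈8058/719⌉=12 ⌈8532/719⌉=12 ⌈9006/719⌉=13
  n=20…29: ⌈9480/719⌉=14 ⌈9954/719⌉=14 ⌈10428/719⌉=15 ⌈10902/719⌉=16 ⌈11376/719⌉=16 ⌈11850/719⌉=17 ⌈12324/719⌉=18 ⌈12798/719⌉=18 ⌈13272/719⌉=19 ⌈13746/719⌉=20
  n=30…39: ⌈14220/719⌉=20 ⌈14694/719⌉=21 ⌈15168/719⌉=22 ⌈15642/719⌉=22 ⌈16116/719⌉=23 ⌈16590/719⌉=24 ⌈17064/719⌉=24 ⌈17538/719⌉=25 ⌈18012/719⌉=26 ⌈18486/719⌉=26
  n=40…49: ⌈18960/719⌉=27 ⌈19434/719⌉=28 ⌈19908/719⌉=28 ⌈20382/719⌉=29 ⌈20856/719⌉=30 ⌈21330/719⌉=30 ⌈21804/719⌉=31 ⌈22278/719⌉=31 ⌈22752/719⌉=32 ⌈23226/719⌉=33
  n=50…59: ⌈23700/719⌉=33 ⌈24174/719⌉=34 ⌈24648/719⌉=35 ⌈25122/719⌉=35 ⌈25596/719⌉=36 ⌈26070/719⌉=37 ⌈26544/719⌉=37 ⌈27018/719⌉=38 ⌈27492/719⌉=39 ⌈27966/719⌉=39
  n=60…69: ⌈28440/719⌉=40 ⌈28914/719⌉=41 ⌈29388/719⌉=41 ⌈29862/719⌉=42 ⌈30336/719⌉=43 ⌈30810/719⌉=43 ⌈31284/719⌉=44 ⌈31758/719⌉=45 ⌈32232/719⌉=45 ⌈32706/719⌉=46
  n=70…79: ⌈33180/719⌉=47 ⌈33654/719⌉=47 ⌈34128/719⌉=48 ⌈34602/719⌉=49 ⌈35076/719⌉=49 ⌈35550/719⌉=50 ⌈36024/719⌉=51 ⌈36498/719⌉=51 ⌈36972/719⌉=52 ⌈37446/719⌉=53
  n=80…89: ⌈37920/719⌉=53 ⌈38394/719⌉=54 ⌈38868/719⌉=55 ⌈39342/719⌉=55 ⌈39816/719⌉=56 ⌈40290/719⌉=57 ⌈40764/719⌉=57 ⌈41238/719⌉=58 ⌈41712/719⌉=59 ⌈42186/719⌉=59
  n=90…99: ⌈42660/719⌉=60 ⌈43134/719⌉=60 ⌈43608/719⌉=61 ⌈44082/719⌉=62 ⌈44556/719⌉=62 ⌈45030/719⌉=63 ⌈45504/719⌉=64 ⌈45978/719⌉=64 ⌈46452/719⌉=65 ⌈46926/719⌉=66
  n=100…109: ⌈47400/719⌉=66 ⌈47874/719⌉=67 ⌈48348/719⌉=68 ⌈48822/719⌉=68 ⌈49296/719⌉=69 ⌈49770/719⌉=70 ⌈50244/719⌉=70 ⌈50718/719⌉=71 ⌈51192/719⌉=72 ⌈51666/719⌉=72
  n=110…119: ⌈52140/719⌉=73 ⌈52614/719⌉=74 ⌈53088/719⌉=74 ⌈53562/719⌉=75 ⌈54036/719⌉=76 ⌈54510/719⌉=76 ⌈54984/719⌉=77 ⌈55458/719⌉=78 ⌈55932/719⌉=78 ⌈56406/719⌉=79
  n=120…129: ⌈56880/719⌉=80 ⌈57354/719⌉=80 ⌈57828/719⌉=81 ⌈58302/719⌉=82 ⌈58776/719⌉=82 ⌈59250/719⌉=83 ⌈59724/719⌉=84 ⌈60198/719⌉=84 ⌈60672/719⌉=85 ⌈61146/719⌉=86
  n=130: ⌈61620/719⌉=86
s_n = t_(n+1) − t_n for n = 0 … 129 gives
prefix = 1101101101101101101101101101101101101101101101011011011011011011011011011011011011011011010110110110110110110110110110110110110110
slide a length-10 window over [0..9] … [120..129] (121 windows); first occurrence of each distinct factor:
  [  0..  9] 1101101101
  [  1.. 10] 1011011011
  [  2.. 11] 0110110110
  [ 37.. 46] 1011011010
  [ 38.. 47] 0110110101
  [ 39.. 48] 1101101011
  [ 40.. 49] 1011010110
  [ 41.. 50] 0110101101
  [ 42.. 51] 1101011011
  [ 43.. 52] 1010110110
  [ 44.. 53] 0101101101
  (the other 110 windows repeat one of these)
distinct factors: {0101101101, 0110101101, 0110110101, 0110110110, 1010110110, 1011010110, 1011011010, 1011011011, 1101011011, 1101101011, 1101101101}
count = 11  (Sturmian bound for length 10 is 11)
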